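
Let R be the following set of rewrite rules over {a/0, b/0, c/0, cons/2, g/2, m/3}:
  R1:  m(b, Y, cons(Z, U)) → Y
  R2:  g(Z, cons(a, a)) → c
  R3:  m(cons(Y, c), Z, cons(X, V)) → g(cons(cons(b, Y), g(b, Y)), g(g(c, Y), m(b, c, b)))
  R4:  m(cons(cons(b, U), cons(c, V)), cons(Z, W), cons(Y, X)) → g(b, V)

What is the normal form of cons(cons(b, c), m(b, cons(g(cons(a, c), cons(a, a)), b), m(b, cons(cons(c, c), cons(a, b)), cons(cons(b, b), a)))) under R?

1. cons(cons(b, c), m(b, cons(g(cons(a, c), cons(a, a)), b), m(b, cons(cons(c, c), cons(a, b)), cons(cons(b, b), a))))  →  cons(cons(b, c), m(b, cons(c, b), m(b, cons(cons(c, c), cons(a, b)), cons(cons(b, b), a))))   [R2 at 2.2.1]
2. cons(cons(b, c), m(b, cons(c, b), m(b, cons(cons(c, c), cons(a, b)), cons(cons(b, b), a))))  →  cons(cons(b, c), m(b, cons(c, b), cons(cons(c, c), cons(a, b))))   [R1 at 2.3]
3. cons(cons(b, c), m(b, cons(c, b), cons(cons(c, c), cons(a, b))))  →  cons(cons(b, c), cons(c, b))   [R1 at 2]

cons(cons(b, c), cons(c, b))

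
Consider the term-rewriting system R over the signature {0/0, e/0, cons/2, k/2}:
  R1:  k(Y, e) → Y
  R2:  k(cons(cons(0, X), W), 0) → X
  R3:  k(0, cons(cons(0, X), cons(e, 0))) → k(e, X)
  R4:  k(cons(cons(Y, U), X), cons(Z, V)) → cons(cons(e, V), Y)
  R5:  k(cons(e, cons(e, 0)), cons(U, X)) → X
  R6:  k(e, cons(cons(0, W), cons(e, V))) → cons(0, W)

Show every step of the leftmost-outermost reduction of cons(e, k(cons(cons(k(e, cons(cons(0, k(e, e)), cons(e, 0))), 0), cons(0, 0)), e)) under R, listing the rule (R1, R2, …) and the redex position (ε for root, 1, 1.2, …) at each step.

1. cons(e, k(cons(cons(k(e, cons(cons(0, k(e, e)), cons(e, 0))), 0), cons(0, 0)), e))  →  cons(e, cons(cons(k(e, cons(cons(0, k(e, e)), cons(e, 0))), 0), cons(0, 0)))   [R1 at 2]
2. cons(e, cons(cons(k(e, cons(cons(0, k(e, e)), cons(e, 0))), 0), cons(0, 0)))  →  cons(e, cons(cons(cons(0, k(e, e)), 0), cons(0, 0)))   [R6 at 2.1.1]
3. cons(e, cons(cons(cons(0, k(e, e)), 0), cons(0, 0)))  →  cons(e, cons(cons(cons(0, e), 0), cons(0, 0)))   [R1 at 2.1.1.2]

cons(e, cons(cons(cons(0, e), 0), cons(0, 0)))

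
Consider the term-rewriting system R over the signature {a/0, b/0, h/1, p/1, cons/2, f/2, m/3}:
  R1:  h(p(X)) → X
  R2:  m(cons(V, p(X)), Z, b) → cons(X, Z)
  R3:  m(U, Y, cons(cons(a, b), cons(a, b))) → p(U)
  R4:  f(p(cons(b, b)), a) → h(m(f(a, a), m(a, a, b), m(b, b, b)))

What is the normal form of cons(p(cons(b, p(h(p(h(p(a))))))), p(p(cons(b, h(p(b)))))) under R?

cons(p(cons(b, p(a))), p(p(cons(b, b))))

1. cons(p(cons(b, p(h(p(h(p(a))))))), p(p(cons(b, h(p(b))))))  →  cons(p(cons(b, p(h(p(a))))), p(p(cons(b, h(p(b))))))   [R1 at 1.1.2.1]
2. cons(p(cons(b, p(h(p(a))))), p(p(cons(b, h(p(b))))))  →  cons(p(cons(b, p(a))), p(p(cons(b, h(p(b))))))   [R1 at 1.1.2.1]
3. cons(p(cons(b, p(a))), p(p(cons(b, h(p(b))))))  →  cons(p(cons(b, p(a))), p(p(cons(b, b))))   [R1 at 2.1.1.2]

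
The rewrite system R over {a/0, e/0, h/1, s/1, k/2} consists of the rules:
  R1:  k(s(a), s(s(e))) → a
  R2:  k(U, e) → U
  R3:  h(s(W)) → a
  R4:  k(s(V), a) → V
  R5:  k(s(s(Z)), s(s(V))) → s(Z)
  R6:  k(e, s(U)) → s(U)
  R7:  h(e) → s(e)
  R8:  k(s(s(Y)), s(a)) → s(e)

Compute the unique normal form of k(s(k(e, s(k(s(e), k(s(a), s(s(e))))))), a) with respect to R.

s(e)

1. k(s(k(e, s(k(s(e), k(s(a), s(s(e))))))), a)  →  k(e, s(k(s(e), k(s(a), s(s(e))))))   [R4 at ε]
2. k(e, s(k(s(e), k(s(a), s(s(e))))))  →  s(k(s(e), k(s(a), s(s(e)))))   [R6 at ε]
3. s(k(s(e), k(s(a), s(s(e)))))  →  s(k(s(e), a))   [R1 at 1.2]
4. s(k(s(e), a))  →  s(e)   [R4 at 1]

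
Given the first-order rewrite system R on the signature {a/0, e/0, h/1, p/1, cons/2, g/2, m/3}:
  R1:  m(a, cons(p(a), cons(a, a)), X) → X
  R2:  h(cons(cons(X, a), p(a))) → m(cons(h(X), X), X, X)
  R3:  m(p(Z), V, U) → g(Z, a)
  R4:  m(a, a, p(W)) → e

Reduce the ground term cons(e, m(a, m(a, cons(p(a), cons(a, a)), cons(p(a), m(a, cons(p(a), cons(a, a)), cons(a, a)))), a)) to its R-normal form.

1. cons(e, m(a, m(a, cons(p(a), cons(a, a)), cons(p(a), m(a, cons(p(a), cons(a, a)), cons(a, a)))), a))  →  cons(e, m(a, cons(p(a), m(a, cons(p(a), cons(a, a)), cons(a, a))), a))   [R1 at 2.2]
2. cons(e, m(a, cons(p(a), m(a, cons(p(a), cons(a, a)), cons(a, a))), a))  →  cons(e, m(a, cons(p(a), cons(a, a)), a))   [R1 at 2.2.2]
3. cons(e, m(a, cons(p(a), cons(a, a)), a))  →  cons(e, a)   [R1 at 2]

cons(e, a)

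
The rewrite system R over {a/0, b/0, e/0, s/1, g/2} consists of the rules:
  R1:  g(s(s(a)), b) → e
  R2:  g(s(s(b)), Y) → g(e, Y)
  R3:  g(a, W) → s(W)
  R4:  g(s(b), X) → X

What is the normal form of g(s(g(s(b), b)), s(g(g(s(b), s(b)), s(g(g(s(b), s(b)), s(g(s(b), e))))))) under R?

1. g(s(g(s(b), b)), s(g(g(s(b), s(b)), s(g(g(s(b), s(b)), s(g(s(b), e)))))))  →  g(s(b), s(g(g(s(b), s(b)), s(g(g(s(b), s(b)), s(g(s(b), e)))))))   [R4 at 1.1]
2. g(s(b), s(g(g(s(b), s(b)), s(g(g(s(b), s(b)), s(g(s(b), e)))))))  →  s(g(g(s(b), s(b)), s(g(g(s(b), s(b)), s(g(s(b), e))))))   [R4 at ε]
3. s(g(g(s(b), s(b)), s(g(g(s(b), s(b)), s(g(s(b), e))))))  →  s(g(s(b), s(g(g(s(b), s(b)), s(g(s(b), e))))))   [R4 at 1.1]
4. s(g(s(b), s(g(g(s(b), s(b)), s(g(s(b), e))))))  →  s(s(g(g(s(b), s(b)), s(g(s(b), e)))))   [R4 at 1]
5. s(s(g(g(s(b), s(b)), s(g(s(b), e)))))  →  s(s(g(s(b), s(g(s(b), e)))))   [R4 at 1.1.1]
6. s(s(g(s(b), s(g(s(b), e)))))  →  s(s(s(g(s(b), e))))   [R4 at 1.1]
7. s(s(s(g(s(b), e))))  →  s(s(s(e)))   [R4 at 1.1.1]

s(s(s(e)))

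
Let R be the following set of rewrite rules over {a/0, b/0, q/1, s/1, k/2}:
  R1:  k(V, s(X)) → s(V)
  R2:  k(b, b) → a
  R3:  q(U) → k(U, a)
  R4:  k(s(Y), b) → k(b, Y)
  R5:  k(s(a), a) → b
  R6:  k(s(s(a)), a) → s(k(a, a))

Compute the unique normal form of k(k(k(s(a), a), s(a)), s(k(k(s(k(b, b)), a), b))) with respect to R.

s(s(b))

1. k(k(k(s(a), a), s(a)), s(k(k(s(k(b, b)), a), b)))  →  s(k(k(s(a), a), s(a)))   [R1 at ε]
2. s(k(k(s(a), a), s(a)))  →  s(s(k(s(a), a)))   [R1 at 1]
3. s(s(k(s(a), a)))  →  s(s(b))   [R5 at 1.1]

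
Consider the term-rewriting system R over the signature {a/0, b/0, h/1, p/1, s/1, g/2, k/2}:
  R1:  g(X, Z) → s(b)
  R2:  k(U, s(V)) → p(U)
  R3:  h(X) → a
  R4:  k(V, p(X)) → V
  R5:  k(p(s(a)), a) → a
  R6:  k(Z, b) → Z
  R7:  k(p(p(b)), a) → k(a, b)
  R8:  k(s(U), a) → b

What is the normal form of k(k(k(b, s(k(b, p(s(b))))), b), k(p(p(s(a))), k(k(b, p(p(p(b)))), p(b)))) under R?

p(b)

1. k(k(k(b, s(k(b, p(s(b))))), b), k(p(p(s(a))), k(k(b, p(p(p(b)))), p(b))))  →  k(k(b, s(k(b, p(s(b))))), k(p(p(s(a))), k(k(b, p(p(p(b)))), p(b))))   [R6 at 1]
2. k(k(b, s(k(b, p(s(b))))), k(p(p(s(a))), k(k(b, p(p(p(b)))), p(b))))  →  k(p(b), k(p(p(s(a))), k(k(b, p(p(p(b)))), p(b))))   [R2 at 1]
3. k(p(b), k(p(p(s(a))), k(k(b, p(p(p(b)))), p(b))))  →  k(p(b), k(p(p(s(a))), k(b, p(p(p(b))))))   [R4 at 2.2]
4. k(p(b), k(p(p(s(a))), k(b, p(p(p(b))))))  →  k(p(b), k(p(p(s(a))), b))   [R4 at 2.2]
5. k(p(b), k(p(p(s(a))), b))  →  k(p(b), p(p(s(a))))   [R6 at 2]
6. k(p(b), p(p(s(a))))  →  p(b)   [R4 at ε]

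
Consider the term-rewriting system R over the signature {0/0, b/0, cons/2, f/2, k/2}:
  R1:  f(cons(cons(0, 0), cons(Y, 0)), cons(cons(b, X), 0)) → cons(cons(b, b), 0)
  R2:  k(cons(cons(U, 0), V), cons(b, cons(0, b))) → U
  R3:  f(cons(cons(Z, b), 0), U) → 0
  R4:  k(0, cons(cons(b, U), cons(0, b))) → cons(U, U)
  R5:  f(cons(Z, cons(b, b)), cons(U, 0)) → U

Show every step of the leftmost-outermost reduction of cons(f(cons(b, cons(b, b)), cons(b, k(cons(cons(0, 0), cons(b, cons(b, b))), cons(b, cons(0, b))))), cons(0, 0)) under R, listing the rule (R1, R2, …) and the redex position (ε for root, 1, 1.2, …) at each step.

1. cons(f(cons(b, cons(b, b)), cons(b, k(cons(cons(0, 0), cons(b, cons(b, b))), cons(b, cons(0, b))))), cons(0, 0))  →  cons(f(cons(b, cons(b, b)), cons(b, 0)), cons(0, 0))   [R2 at 1.2.2]
2. cons(f(cons(b, cons(b, b)), cons(b, 0)), cons(0, 0))  →  cons(b, cons(0, 0))   [R5 at 1]

cons(b, cons(0, 0))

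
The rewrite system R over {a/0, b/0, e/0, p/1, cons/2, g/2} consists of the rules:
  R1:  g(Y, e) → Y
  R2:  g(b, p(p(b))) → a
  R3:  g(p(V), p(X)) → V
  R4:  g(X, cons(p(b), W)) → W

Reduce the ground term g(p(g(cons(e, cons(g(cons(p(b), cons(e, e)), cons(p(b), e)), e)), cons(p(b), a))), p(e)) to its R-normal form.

a

1. g(p(g(cons(e, cons(g(cons(p(b), cons(e, e)), cons(p(b), e)), e)), cons(p(b), a))), p(e))  →  g(cons(e, cons(g(cons(p(b), cons(e, e)), cons(p(b), e)), e)), cons(p(b), a))   [R3 at ε]
2. g(cons(e, cons(g(cons(p(b), cons(e, e)), cons(p(b), e)), e)), cons(p(b), a))  →  a   [R4 at ε]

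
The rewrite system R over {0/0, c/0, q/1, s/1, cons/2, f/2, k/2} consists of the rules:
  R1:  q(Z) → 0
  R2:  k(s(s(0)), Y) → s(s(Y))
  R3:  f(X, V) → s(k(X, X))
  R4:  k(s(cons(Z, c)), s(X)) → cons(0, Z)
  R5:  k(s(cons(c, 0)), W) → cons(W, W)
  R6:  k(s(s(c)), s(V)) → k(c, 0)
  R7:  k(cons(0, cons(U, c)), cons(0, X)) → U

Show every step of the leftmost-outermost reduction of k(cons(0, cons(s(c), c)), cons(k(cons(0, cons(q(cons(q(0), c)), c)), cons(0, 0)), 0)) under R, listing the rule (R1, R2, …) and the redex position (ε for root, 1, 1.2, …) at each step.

1. k(cons(0, cons(s(c), c)), cons(k(cons(0, cons(q(cons(q(0), c)), c)), cons(0, 0)), 0))  →  k(cons(0, cons(s(c), c)), cons(q(cons(q(0), c)), 0))   [R7 at 2.1]
2. k(cons(0, cons(s(c), c)), cons(q(cons(q(0), c)), 0))  →  k(cons(0, cons(s(c), c)), cons(0, 0))   [R1 at 2.1]
3. k(cons(0, cons(s(c), c)), cons(0, 0))  →  s(c)   [R7 at ε]

s(c)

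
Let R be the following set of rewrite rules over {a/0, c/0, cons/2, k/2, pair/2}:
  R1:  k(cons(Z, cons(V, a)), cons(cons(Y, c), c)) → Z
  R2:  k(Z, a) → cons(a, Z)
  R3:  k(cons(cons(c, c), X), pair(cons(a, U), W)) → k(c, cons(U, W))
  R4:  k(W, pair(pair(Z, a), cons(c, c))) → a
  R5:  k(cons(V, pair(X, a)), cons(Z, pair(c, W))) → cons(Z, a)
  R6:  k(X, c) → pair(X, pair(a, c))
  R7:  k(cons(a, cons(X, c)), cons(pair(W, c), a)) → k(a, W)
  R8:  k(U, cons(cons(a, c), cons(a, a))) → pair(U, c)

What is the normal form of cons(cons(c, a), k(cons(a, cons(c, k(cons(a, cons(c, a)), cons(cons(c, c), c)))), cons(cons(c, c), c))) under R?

cons(cons(c, a), a)

1. cons(cons(c, a), k(cons(a, cons(c, k(cons(a, cons(c, a)), cons(cons(c, c), c)))), cons(cons(c, c), c)))  →  cons(cons(c, a), k(cons(a, cons(c, a)), cons(cons(c, c), c)))   [R1 at 2.1.2.2]
2. cons(cons(c, a), k(cons(a, cons(c, a)), cons(cons(c, c), c)))  →  cons(cons(c, a), a)   [R1 at 2]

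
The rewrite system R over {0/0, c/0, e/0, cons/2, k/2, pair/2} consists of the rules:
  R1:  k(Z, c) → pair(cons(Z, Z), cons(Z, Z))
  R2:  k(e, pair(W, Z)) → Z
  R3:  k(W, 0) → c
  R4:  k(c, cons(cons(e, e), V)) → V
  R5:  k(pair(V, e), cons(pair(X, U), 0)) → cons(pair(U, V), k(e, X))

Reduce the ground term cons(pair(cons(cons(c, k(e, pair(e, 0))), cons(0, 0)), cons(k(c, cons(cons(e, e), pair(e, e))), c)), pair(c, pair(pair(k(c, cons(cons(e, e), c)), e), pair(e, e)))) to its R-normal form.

1. cons(pair(cons(cons(c, k(e, pair(e, 0))), cons(0, 0)), cons(k(c, cons(cons(e, e), pair(e, e))), c)), pair(c, pair(pair(k(c, cons(cons(e, e), c)), e), pair(e, e))))  →  cons(pair(cons(cons(c, 0), cons(0, 0)), cons(k(c, cons(cons(e, e), pair(e, e))), c)), pair(c, pair(pair(k(c, cons(cons(e, e), c)), e), pair(e, e))))   [R2 at 1.1.1.2]
2. cons(pair(cons(cons(c, 0), cons(0, 0)), cons(k(c, cons(cons(e, e), pair(e, e))), c)), pair(c, pair(pair(k(c, cons(cons(e, e), c)), e), pair(e, e))))  →  cons(pair(cons(cons(c, 0), cons(0, 0)), cons(pair(e, e), c)), pair(c, pair(pair(k(c, cons(cons(e, e), c)), e), pair(e, e))))   [R4 at 1.2.1]
3. cons(pair(cons(cons(c, 0), cons(0, 0)), cons(pair(e, e), c)), pair(c, pair(pair(k(c, cons(cons(e, e), c)), e), pair(e, e))))  →  cons(pair(cons(cons(c, 0), cons(0, 0)), cons(pair(e, e), c)), pair(c, pair(pair(c, e), pair(e, e))))   [R4 at 2.2.1.1]

cons(pair(cons(cons(c, 0), cons(0, 0)), cons(pair(e, e), c)), pair(c, pair(pair(c, e), pair(e, e))))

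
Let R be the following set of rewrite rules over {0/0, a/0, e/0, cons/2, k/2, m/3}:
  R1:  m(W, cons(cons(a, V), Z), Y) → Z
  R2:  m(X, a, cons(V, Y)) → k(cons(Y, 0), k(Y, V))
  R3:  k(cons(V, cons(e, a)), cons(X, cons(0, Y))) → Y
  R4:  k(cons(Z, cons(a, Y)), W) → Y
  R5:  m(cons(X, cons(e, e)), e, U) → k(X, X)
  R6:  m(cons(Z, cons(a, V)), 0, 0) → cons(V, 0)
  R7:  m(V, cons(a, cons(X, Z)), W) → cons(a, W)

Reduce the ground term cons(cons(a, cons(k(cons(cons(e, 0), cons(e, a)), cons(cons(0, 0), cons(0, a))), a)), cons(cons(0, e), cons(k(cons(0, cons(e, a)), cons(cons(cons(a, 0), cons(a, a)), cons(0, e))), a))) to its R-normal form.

cons(cons(a, cons(a, a)), cons(cons(0, e), cons(e, a)))

1. cons(cons(a, cons(k(cons(cons(e, 0), cons(e, a)), cons(cons(0, 0), cons(0, a))), a)), cons(cons(0, e), cons(k(cons(0, cons(e, a)), cons(cons(cons(a, 0), cons(a, a)), cons(0, e))), a)))  →  cons(cons(a, cons(a, a)), cons(cons(0, e), cons(k(cons(0, cons(e, a)), cons(cons(cons(a, 0), cons(a, a)), cons(0, e))), a)))   [R3 at 1.2.1]
2. cons(cons(a, cons(a, a)), cons(cons(0, e), cons(k(cons(0, cons(e, a)), cons(cons(cons(a, 0), cons(a, a)), cons(0, e))), a)))  →  cons(cons(a, cons(a, a)), cons(cons(0, e), cons(e, a)))   [R3 at 2.2.1]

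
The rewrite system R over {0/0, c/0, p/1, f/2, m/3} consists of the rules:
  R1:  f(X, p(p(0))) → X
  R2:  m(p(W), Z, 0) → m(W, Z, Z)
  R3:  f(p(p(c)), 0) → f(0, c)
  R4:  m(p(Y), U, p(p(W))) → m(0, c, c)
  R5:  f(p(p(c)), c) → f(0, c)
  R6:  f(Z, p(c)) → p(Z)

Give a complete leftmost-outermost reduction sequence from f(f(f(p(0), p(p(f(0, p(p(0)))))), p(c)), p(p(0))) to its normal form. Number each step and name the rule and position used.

1. f(f(f(p(0), p(p(f(0, p(p(0)))))), p(c)), p(p(0)))  →  f(f(p(0), p(p(f(0, p(p(0)))))), p(c))   [R1 at ε]
2. f(f(p(0), p(p(f(0, p(p(0)))))), p(c))  →  p(f(p(0), p(p(f(0, p(p(0)))))))   [R6 at ε]
3. p(f(p(0), p(p(f(0, p(p(0)))))))  →  p(f(p(0), p(p(0))))   [R1 at 1.2.1.1]
4. p(f(p(0), p(p(0))))  →  p(p(0))   [R1 at 1]

p(p(0))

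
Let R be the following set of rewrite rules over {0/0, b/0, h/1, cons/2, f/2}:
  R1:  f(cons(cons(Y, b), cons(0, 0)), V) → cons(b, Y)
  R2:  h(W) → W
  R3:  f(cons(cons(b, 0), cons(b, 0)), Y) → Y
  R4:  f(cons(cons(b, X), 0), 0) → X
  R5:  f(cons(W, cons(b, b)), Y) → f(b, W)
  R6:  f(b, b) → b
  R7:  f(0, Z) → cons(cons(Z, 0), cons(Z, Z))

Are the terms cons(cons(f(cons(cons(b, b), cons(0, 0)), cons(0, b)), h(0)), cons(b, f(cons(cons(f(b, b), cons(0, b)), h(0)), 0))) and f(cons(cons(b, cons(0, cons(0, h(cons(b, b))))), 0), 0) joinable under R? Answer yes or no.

no — NF(t₁) = cons(cons(cons(b, b), 0), cons(b, cons(0, b))), NF(t₂) = cons(0, cons(0, cons(b, b)))

Reduce t₁ = cons(cons(f(cons(cons(b, b), cons(0, 0)), cons(0, b)), h(0)), cons(b, f(cons(cons(f(b, b), cons(0, b)), h(0)), 0))):
1. cons(cons(f(cons(cons(b, b), cons(0, 0)), cons(0, b)), h(0)), cons(b, f(cons(cons(f(b, b), cons(0, b)), h(0)), 0)))  →  cons(cons(cons(b, b), h(0)), cons(b, f(cons(cons(f(b, b), cons(0, b)), h(0)), 0)))   [R1 at 1.1]
2. cons(cons(cons(b, b), h(0)), cons(b, f(cons(cons(f(b, b), cons(0, b)), h(0)), 0)))  →  cons(cons(cons(b, b), 0), cons(b, f(cons(cons(f(b, b), cons(0, b)), h(0)), 0)))   [R2 at 1.2]
3. cons(cons(cons(b, b), 0), cons(b, f(cons(cons(f(b, b), cons(0, b)), h(0)), 0)))  →  cons(cons(cons(b, b), 0), cons(b, f(cons(cons(b, cons(0, b)), h(0)), 0)))   [R6 at 2.2.1.1.1]
4. cons(cons(cons(b, b), 0), cons(b, f(cons(cons(b, cons(0, b)), h(0)), 0)))  →  cons(cons(cons(b, b), 0), cons(b, f(cons(cons(b, cons(0, b)), 0), 0)))   [R2 at 2.2.1.2]
5. cons(cons(cons(b, b), 0), cons(b, f(cons(cons(b, cons(0, b)), 0), 0)))  →  cons(cons(cons(b, b), 0), cons(b, cons(0, b)))   [R4 at 2.2]

Reduce t₂ = f(cons(cons(b, cons(0, cons(0, h(cons(b, b))))), 0), 0):
1. f(cons(cons(b, cons(0, cons(0, h(cons(b, b))))), 0), 0)  →  cons(0, cons(0, h(cons(b, b))))   [R4 at ε]
2. cons(0, cons(0, h(cons(b, b))))  →  cons(0, cons(0, cons(b, b)))   [R2 at 2.2]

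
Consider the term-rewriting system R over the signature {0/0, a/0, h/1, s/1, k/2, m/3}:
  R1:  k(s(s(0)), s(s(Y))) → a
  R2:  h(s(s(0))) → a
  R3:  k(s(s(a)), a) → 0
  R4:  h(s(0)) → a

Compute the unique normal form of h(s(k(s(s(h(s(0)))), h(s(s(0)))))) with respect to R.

1. h(s(k(s(s(h(s(0)))), h(s(s(0))))))  →  h(s(k(s(s(a)), h(s(s(0))))))   [R4 at 1.1.1.1.1]
2. h(s(k(s(s(a)), h(s(s(0))))))  →  h(s(k(s(s(a)), a)))   [R2 at 1.1.2]
3. h(s(k(s(s(a)), a)))  →  h(s(0))   [R3 at 1.1]
4. h(s(0))  →  a   [R4 at ε]

a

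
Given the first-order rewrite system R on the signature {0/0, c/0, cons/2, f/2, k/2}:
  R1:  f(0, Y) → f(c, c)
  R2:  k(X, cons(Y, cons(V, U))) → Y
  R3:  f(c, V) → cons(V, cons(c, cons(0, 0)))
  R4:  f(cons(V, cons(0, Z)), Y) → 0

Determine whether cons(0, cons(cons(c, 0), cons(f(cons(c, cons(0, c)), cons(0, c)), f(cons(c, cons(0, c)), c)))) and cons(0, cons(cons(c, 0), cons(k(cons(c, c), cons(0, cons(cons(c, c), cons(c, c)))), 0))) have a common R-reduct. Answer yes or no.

Reduce t₁ = cons(0, cons(cons(c, 0), cons(f(cons(c, cons(0, c)), cons(0, c)), f(cons(c, cons(0, c)), c)))):
1. cons(0, cons(cons(c, 0), cons(f(cons(c, cons(0, c)), cons(0, c)), f(cons(c, cons(0, c)), c))))  →  cons(0, cons(cons(c, 0), cons(0, f(cons(c, cons(0, c)), c))))   [R4 at 2.2.1]
2. cons(0, cons(cons(c, 0), cons(0, f(cons(c, cons(0, c)), c))))  →  cons(0, cons(cons(c, 0), cons(0, 0)))   [R4 at 2.2.2]

Reduce t₂ = cons(0, cons(cons(c, 0), cons(k(cons(c, c), cons(0, cons(cons(c, c), cons(c, c)))), 0))):
1. cons(0, cons(cons(c, 0), cons(k(cons(c, c), cons(0, cons(cons(c, c), cons(c, c)))), 0)))  →  cons(0, cons(cons(c, 0), cons(0, 0)))   [R2 at 2.2.1]

yes — NF(t₁) = cons(0, cons(cons(c, 0), cons(0, 0))), NF(t₂) = cons(0, cons(cons(c, 0), cons(0, 0)))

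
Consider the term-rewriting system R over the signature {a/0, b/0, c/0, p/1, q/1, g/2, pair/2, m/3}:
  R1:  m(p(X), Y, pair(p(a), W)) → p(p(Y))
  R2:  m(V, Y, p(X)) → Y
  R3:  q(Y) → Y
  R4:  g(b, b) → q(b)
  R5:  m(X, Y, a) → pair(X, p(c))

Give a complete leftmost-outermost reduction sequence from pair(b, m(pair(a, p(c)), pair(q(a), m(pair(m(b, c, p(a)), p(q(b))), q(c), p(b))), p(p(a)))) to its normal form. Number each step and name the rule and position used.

pair(b, pair(a, c))

1. pair(b, m(pair(a, p(c)), pair(q(a), m(pair(m(b, c, p(a)), p(q(b))), q(c), p(b))), p(p(a))))  →  pair(b, pair(q(a), m(pair(m(b, c, p(a)), p(q(b))), q(c), p(b))))   [R2 at 2]
2. pair(b, pair(q(a), m(pair(m(b, c, p(a)), p(q(b))), q(c), p(b))))  →  pair(b, pair(a, m(pair(m(b, c, p(a)), p(q(b))), q(c), p(b))))   [R3 at 2.1]
3. pair(b, pair(a, m(pair(m(b, c, p(a)), p(q(b))), q(c), p(b))))  →  pair(b, pair(a, q(c)))   [R2 at 2.2]
4. pair(b, pair(a, q(c)))  →  pair(b, pair(a, c))   [R3 at 2.2]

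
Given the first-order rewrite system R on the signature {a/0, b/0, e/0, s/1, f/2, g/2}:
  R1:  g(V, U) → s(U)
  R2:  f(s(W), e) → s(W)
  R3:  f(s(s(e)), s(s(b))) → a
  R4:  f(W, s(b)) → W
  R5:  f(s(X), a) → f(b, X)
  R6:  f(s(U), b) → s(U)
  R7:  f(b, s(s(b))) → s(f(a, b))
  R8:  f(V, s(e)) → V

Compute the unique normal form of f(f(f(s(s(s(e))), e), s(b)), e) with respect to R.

1. f(f(f(s(s(s(e))), e), s(b)), e)  →  f(f(s(s(s(e))), e), e)   [R4 at 1]
2. f(f(s(s(s(e))), e), e)  →  f(s(s(s(e))), e)   [R2 at 1]
3. f(s(s(s(e))), e)  →  s(s(s(e)))   [R2 at ε]

s(s(s(e)))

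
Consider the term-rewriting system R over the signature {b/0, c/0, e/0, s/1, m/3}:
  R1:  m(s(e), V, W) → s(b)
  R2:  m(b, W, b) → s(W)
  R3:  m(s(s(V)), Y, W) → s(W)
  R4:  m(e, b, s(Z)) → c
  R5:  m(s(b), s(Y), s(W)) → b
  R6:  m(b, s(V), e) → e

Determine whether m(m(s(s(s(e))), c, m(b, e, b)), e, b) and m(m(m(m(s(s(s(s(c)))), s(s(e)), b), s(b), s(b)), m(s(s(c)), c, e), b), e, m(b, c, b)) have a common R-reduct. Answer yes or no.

Reduce t₁ = m(m(s(s(s(e))), c, m(b, e, b)), e, b):
1. m(m(s(s(s(e))), c, m(b, e, b)), e, b)  →  m(s(m(b, e, b)), e, b)   [R3 at 1]
2. m(s(m(b, e, b)), e, b)  →  m(s(s(e)), e, b)   [R2 at 1.1]
3. m(s(s(e)), e, b)  →  s(b)   [R3 at ε]

Reduce t₂ = m(m(m(m(s(s(s(s(c)))), s(s(e)), b), s(b), s(b)), m(s(s(c)), c, e), b), e, m(b, c, b)):
1. m(m(m(m(s(s(s(s(c)))), s(s(e)), b), s(b), s(b)), m(s(s(c)), c, e), b), e, m(b, c, b))  →  m(m(m(s(b), s(b), s(b)), m(s(s(c)), c, e), b), e, m(b, c, b))   [R3 at 1.1.1]
2. m(m(m(s(b), s(b), s(b)), m(s(s(c)), c, e), b), e, m(b, c, b))  →  m(m(b, m(s(s(c)), c, e), b), e, m(b, c, b))   [R5 at 1.1]
3. m(m(b, m(s(s(c)), c, e), b), e, m(b, c, b))  →  m(s(m(s(s(c)), c, e)), e, m(b, c, b))   [R2 at 1]
4. m(s(m(s(s(c)), c, e)), e, m(b, c, b))  →  m(s(s(e)), e, m(b, c, b))   [R3 at 1.1]
5. m(s(s(e)), e, m(b, c, b))  →  s(m(b, c, b))   [R3 at ε]
6. s(m(b, c, b))  →  s(s(c))   [R2 at 1]

no — NF(t₁) = s(b), NF(t₂) = s(s(c))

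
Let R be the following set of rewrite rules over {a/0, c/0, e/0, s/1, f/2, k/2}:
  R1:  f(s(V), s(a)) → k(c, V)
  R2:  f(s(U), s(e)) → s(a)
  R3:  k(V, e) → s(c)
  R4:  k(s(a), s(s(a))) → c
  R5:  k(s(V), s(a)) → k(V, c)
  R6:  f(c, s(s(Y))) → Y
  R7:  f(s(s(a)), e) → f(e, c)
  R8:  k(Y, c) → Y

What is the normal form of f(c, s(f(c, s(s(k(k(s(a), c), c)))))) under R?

a

1. f(c, s(f(c, s(s(k(k(s(a), c), c))))))  →  f(c, s(k(k(s(a), c), c)))   [R6 at 2.1]
2. f(c, s(k(k(s(a), c), c)))  →  f(c, s(k(s(a), c)))   [R8 at 2.1]
3. f(c, s(k(s(a), c)))  →  f(c, s(s(a)))   [R8 at 2.1]
4. f(c, s(s(a)))  →  a   [R6 at ε]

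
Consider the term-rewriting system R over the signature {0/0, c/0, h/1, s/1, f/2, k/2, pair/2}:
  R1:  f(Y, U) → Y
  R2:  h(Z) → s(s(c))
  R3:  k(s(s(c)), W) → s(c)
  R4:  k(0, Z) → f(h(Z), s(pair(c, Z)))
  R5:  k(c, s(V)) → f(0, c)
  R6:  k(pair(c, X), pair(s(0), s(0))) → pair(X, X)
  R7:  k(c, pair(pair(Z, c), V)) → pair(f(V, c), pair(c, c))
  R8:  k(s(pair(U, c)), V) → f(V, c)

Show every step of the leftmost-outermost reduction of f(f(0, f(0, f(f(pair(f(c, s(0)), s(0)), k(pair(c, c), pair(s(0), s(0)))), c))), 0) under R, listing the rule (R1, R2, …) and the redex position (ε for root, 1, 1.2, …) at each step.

0

1. f(f(0, f(0, f(f(pair(f(c, s(0)), s(0)), k(pair(c, c), pair(s(0), s(0)))), c))), 0)  →  f(0, f(0, f(f(pair(f(c, s(0)), s(0)), k(pair(c, c), pair(s(0), s(0)))), c)))   [R1 at ε]
2. f(0, f(0, f(f(pair(f(c, s(0)), s(0)), k(pair(c, c), pair(s(0), s(0)))), c)))  →  0   [R1 at ε]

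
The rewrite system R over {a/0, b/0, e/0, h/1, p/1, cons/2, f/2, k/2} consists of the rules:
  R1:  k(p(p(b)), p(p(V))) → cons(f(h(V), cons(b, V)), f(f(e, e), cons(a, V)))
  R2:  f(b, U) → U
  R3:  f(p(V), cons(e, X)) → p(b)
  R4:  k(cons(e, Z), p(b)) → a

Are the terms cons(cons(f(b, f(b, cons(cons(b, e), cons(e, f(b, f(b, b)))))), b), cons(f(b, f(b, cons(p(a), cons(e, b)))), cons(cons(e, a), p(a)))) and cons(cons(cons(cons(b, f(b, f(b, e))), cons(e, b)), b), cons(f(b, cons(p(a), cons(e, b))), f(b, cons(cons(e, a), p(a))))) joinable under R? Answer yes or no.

Reduce t₁ = cons(cons(f(b, f(b, cons(cons(b, e), cons(e, f(b, f(b, b)))))), b), cons(f(b, f(b, cons(p(a), cons(e, b)))), cons(cons(e, a), p(a)))):
1. cons(cons(f(b, f(b, cons(cons(b, e), cons(e, f(b, f(b, b)))))), b), cons(f(b, f(b, cons(p(a), cons(e, b)))), cons(cons(e, a), p(a))))  →  cons(cons(f(b, cons(cons(b, e), cons(e, f(b, f(b, b))))), b), cons(f(b, f(b, cons(p(a), cons(e, b)))), cons(cons(e, a), p(a))))   [R2 at 1.1]
2. cons(cons(f(b, cons(cons(b, e), cons(e, f(b, f(b, b))))), b), cons(f(b, f(b, cons(p(a), cons(e, b)))), cons(cons(e, a), p(a))))  →  cons(cons(cons(cons(b, e), cons(e, f(b, f(b, b)))), b), cons(f(b, f(b, cons(p(a), cons(e, b)))), cons(cons(e, a), p(a))))   [R2 at 1.1]
3. cons(cons(cons(cons(b, e), cons(e, f(b, f(b, b)))), b), cons(f(b, f(b, cons(p(a), cons(e, b)))), cons(cons(e, a), p(a))))  →  cons(cons(cons(cons(b, e), cons(e, f(b, b))), b), cons(f(b, f(b, cons(p(a), cons(e, b)))), cons(cons(e, a), p(a))))   [R2 at 1.1.2.2]
4. cons(cons(cons(cons(b, e), cons(e, f(b, b))), b), cons(f(b, f(b, cons(p(a), cons(e, b)))), cons(cons(e, a), p(a))))  →  cons(cons(cons(cons(b, e), cons(e, b)), b), cons(f(b, f(b, cons(p(a), cons(e, b)))), cons(cons(e, a), p(a))))   [R2 at 1.1.2.2]
5. cons(cons(cons(cons(b, e), cons(e, b)), b), cons(f(b, f(b, cons(p(a), cons(e, b)))), cons(cons(e, a), p(a))))  →  cons(cons(cons(cons(b, e), cons(e, b)), b), cons(f(b, cons(p(a), cons(e, b))), cons(cons(e, a), p(a))))   [R2 at 2.1]
6. cons(cons(cons(cons(b, e), cons(e, b)), b), cons(f(b, cons(p(a), cons(e, b))), cons(cons(e, a), p(a))))  →  cons(cons(cons(cons(b, e), cons(e, b)), b), cons(cons(p(a), cons(e, b)), cons(cons(e, a), p(a))))   [R2 at 2.1]

Reduce t₂ = cons(cons(cons(cons(b, f(b, f(b, e))), cons(e, b)), b), cons(f(b, cons(p(a), cons(e, b))), f(b, cons(cons(e, a), p(a))))):
1. cons(cons(cons(cons(b, f(b, f(b, e))), cons(e, b)), b), cons(f(b, cons(p(a), cons(e, b))), f(b, cons(cons(e, a), p(a)))))  →  cons(cons(cons(cons(b, f(b, e)), cons(e, b)), b), cons(f(b, cons(p(a), cons(e, b))), f(b, cons(cons(e, a), p(a)))))   [R2 at 1.1.1.2]
2. cons(cons(cons(cons(b, f(b, e)), cons(e, b)), b), cons(f(b, cons(p(a), cons(e, b))), f(b, cons(cons(e, a), p(a)))))  →  cons(cons(cons(cons(b, e), cons(e, b)), b), cons(f(b, cons(p(a), cons(e, b))), f(b, cons(cons(e, a), p(a)))))   [R2 at 1.1.1.2]
3. cons(cons(cons(cons(b, e), cons(e, b)), b), cons(f(b, cons(p(a), cons(e, b))), f(b, cons(cons(e, a), p(a)))))  →  cons(cons(cons(cons(b, e), cons(e, b)), b), cons(cons(p(a), cons(e, b)), f(b, cons(cons(e, a), p(a)))))   [R2 at 2.1]
4. cons(cons(cons(cons(b, e), cons(e, b)), b), cons(cons(p(a), cons(e, b)), f(b, cons(cons(e, a), p(a)))))  →  cons(cons(cons(cons(b, e), cons(e, b)), b), cons(cons(p(a), cons(e, b)), cons(cons(e, a), p(a))))   [R2 at 2.2]

yes — NF(t₁) = cons(cons(cons(cons(b, e), cons(e, b)), b), cons(cons(p(a), cons(e, b)), cons(cons(e, a), p(a)))), NF(t₂) = cons(cons(cons(cons(b, e), cons(e, b)), b), cons(cons(p(a), cons(e, b)), cons(cons(e, a), p(a))))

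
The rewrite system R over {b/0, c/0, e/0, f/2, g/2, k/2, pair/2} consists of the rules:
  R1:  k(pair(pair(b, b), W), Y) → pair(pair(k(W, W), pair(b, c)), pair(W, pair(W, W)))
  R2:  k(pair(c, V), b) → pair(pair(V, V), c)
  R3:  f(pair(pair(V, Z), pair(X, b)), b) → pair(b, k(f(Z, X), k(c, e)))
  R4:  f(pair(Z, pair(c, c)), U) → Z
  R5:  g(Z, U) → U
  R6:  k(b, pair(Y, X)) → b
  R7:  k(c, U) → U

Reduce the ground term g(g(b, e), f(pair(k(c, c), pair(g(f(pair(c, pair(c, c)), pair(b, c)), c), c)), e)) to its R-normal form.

1. g(g(b, e), f(pair(k(c, c), pair(g(f(pair(c, pair(c, c)), pair(b, c)), c), c)), e))  →  f(pair(k(c, c), pair(g(f(pair(c, pair(c, c)), pair(b, c)), c), c)), e)   [R5 at ε]
2. f(pair(k(c, c), pair(g(f(pair(c, pair(c, c)), pair(b, c)), c), c)), e)  →  f(pair(c, pair(g(f(pair(c, pair(c, c)), pair(b, c)), c), c)), e)   [R7 at 1.1]
3. f(pair(c, pair(g(f(pair(c, pair(c, c)), pair(b, c)), c), c)), e)  →  f(pair(c, pair(c, c)), e)   [R5 at 1.2.1]
4. f(pair(c, pair(c, c)), e)  →  c   [R4 at ε]

c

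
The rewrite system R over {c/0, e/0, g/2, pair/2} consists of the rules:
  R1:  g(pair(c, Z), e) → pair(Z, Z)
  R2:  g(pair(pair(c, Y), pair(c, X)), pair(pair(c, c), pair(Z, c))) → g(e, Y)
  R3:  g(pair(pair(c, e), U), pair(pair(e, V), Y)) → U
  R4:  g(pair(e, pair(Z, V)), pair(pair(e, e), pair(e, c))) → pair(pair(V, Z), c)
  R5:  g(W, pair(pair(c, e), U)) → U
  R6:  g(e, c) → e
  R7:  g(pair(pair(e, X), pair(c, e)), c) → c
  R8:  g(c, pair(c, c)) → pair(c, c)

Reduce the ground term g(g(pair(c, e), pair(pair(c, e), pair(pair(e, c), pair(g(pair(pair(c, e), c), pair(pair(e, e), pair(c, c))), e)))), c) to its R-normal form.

1. g(g(pair(c, e), pair(pair(c, e), pair(pair(e, c), pair(g(pair(pair(c, e), c), pair(pair(e, e), pair(c, c))), e)))), c)  →  g(pair(pair(e, c), pair(g(pair(pair(c, e), c), pair(pair(e, e), pair(c, c))), e)), c)   [R5 at 1]
2. g(pair(pair(e, c), pair(g(pair(pair(c, e), c), pair(pair(e, e), pair(c, c))), e)), c)  →  g(pair(pair(e, c), pair(c, e)), c)   [R3 at 1.2.1]
3. g(pair(pair(e, c), pair(c, e)), c)  →  c   [R7 at ε]

c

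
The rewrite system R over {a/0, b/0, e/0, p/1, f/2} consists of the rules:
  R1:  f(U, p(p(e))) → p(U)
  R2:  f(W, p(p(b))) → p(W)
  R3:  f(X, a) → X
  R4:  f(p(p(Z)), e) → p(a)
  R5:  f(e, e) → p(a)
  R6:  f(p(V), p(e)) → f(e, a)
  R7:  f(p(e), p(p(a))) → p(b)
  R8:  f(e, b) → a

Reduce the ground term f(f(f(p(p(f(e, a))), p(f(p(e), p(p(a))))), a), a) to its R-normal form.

1. f(f(f(p(p(f(e, a))), p(f(p(e), p(p(a))))), a), a)  →  f(f(p(p(f(e, a))), p(f(p(e), p(p(a))))), a)   [R3 at ε]
2. f(f(p(p(f(e, a))), p(f(p(e), p(p(a))))), a)  →  f(p(p(f(e, a))), p(f(p(e), p(p(a)))))   [R3 at ε]
3. f(p(p(f(e, a))), p(f(p(e), p(p(a)))))  →  f(p(p(e)), p(f(p(e), p(p(a)))))   [R3 at 1.1.1]
4. f(p(p(e)), p(f(p(e), p(p(a)))))  →  f(p(p(e)), p(p(b)))   [R7 at 2.1]
5. f(p(p(e)), p(p(b)))  →  p(p(p(e)))   [R2 at ε]

p(p(p(e)))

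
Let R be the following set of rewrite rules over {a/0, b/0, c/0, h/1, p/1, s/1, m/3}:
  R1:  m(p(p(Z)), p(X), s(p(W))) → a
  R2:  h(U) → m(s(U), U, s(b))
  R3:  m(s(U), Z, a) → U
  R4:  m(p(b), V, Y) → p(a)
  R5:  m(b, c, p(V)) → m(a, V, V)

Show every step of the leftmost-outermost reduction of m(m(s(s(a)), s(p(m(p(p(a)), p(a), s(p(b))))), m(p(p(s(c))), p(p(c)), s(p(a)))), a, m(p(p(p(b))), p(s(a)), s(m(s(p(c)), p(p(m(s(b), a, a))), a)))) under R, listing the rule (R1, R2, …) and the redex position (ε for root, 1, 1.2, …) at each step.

a

1. m(m(s(s(a)), s(p(m(p(p(a)), p(a), s(p(b))))), m(p(p(s(c))), p(p(c)), s(p(a)))), a, m(p(p(p(b))), p(s(a)), s(m(s(p(c)), p(p(m(s(b), a, a))), a))))  →  m(m(s(s(a)), s(p(a)), m(p(p(s(c))), p(p(c)), s(p(a)))), a, m(p(p(p(b))), p(s(a)), s(m(s(p(c)), p(p(m(s(b), a, a))), a))))   [R1 at 1.2.1.1]
2. m(m(s(s(a)), s(p(a)), m(p(p(s(c))), p(p(c)), s(p(a)))), a, m(p(p(p(b))), p(s(a)), s(m(s(p(c)), p(p(m(s(b), a, a))), a))))  →  m(m(s(s(a)), s(p(a)), a), a, m(p(p(p(b))), p(s(a)), s(m(s(p(c)), p(p(m(s(b), a, a))), a))))   [R1 at 1.3]
3. m(m(s(s(a)), s(p(a)), a), a, m(p(p(p(b))), p(s(a)), s(m(s(p(c)), p(p(m(s(b), a, a))), a))))  →  m(s(a), a, m(p(p(p(b))), p(s(a)), s(m(s(p(c)), p(p(m(s(b), a, a))), a))))   [R3 at 1]
4. m(s(a), a, m(p(p(p(b))), p(s(a)), s(m(s(p(c)), p(p(m(s(b), a, a))), a))))  →  m(s(a), a, m(p(p(p(b))), p(s(a)), s(p(c))))   [R3 at 3.3.1]
5. m(s(a), a, m(p(p(p(b))), p(s(a)), s(p(c))))  →  m(s(a), a, a)   [R1 at 3]
6. m(s(a), a, a)  →  a   [R3 at ε]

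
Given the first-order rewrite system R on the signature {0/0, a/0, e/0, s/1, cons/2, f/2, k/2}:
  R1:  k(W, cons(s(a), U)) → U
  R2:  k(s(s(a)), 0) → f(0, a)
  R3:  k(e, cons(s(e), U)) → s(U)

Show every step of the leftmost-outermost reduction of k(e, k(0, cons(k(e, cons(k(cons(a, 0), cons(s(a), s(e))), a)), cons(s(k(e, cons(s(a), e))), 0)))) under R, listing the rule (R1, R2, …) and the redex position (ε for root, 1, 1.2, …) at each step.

s(0)

1. k(e, k(0, cons(k(e, cons(k(cons(a, 0), cons(s(a), s(e))), a)), cons(s(k(e, cons(s(a), e))), 0))))  →  k(e, k(0, cons(k(e, cons(s(e), a)), cons(s(k(e, cons(s(a), e))), 0))))   [R1 at 2.2.1.2.1]
2. k(e, k(0, cons(k(e, cons(s(e), a)), cons(s(k(e, cons(s(a), e))), 0))))  →  k(e, k(0, cons(s(a), cons(s(k(e, cons(s(a), e))), 0))))   [R3 at 2.2.1]
3. k(e, k(0, cons(s(a), cons(s(k(e, cons(s(a), e))), 0))))  →  k(e, cons(s(k(e, cons(s(a), e))), 0))   [R1 at 2]
4. k(e, cons(s(k(e, cons(s(a), e))), 0))  →  k(e, cons(s(e), 0))   [R1 at 2.1.1]
5. k(e, cons(s(e), 0))  →  s(0)   [R3 at ε]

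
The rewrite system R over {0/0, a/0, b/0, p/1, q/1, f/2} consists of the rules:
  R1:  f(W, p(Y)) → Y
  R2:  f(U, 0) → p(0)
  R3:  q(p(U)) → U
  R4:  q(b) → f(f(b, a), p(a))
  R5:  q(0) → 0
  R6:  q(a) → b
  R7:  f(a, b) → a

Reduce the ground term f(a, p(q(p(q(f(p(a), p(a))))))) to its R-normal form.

1. f(a, p(q(p(q(f(p(a), p(a)))))))  →  q(p(q(f(p(a), p(a)))))   [R1 at ε]
2. q(p(q(f(p(a), p(a)))))  →  q(f(p(a), p(a)))   [R3 at ε]
3. q(f(p(a), p(a)))  →  q(a)   [R1 at 1]
4. q(a)  →  b   [R6 at ε]

b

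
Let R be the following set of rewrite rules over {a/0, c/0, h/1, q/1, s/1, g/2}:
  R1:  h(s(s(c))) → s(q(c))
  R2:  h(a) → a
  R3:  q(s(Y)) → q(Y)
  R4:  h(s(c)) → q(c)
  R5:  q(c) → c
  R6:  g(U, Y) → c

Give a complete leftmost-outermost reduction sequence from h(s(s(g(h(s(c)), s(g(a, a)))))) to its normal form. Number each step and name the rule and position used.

1. h(s(s(g(h(s(c)), s(g(a, a))))))  →  h(s(s(c)))   [R6 at 1.1.1]
2. h(s(s(c)))  →  s(q(c))   [R1 at ε]
3. s(q(c))  →  s(c)   [R5 at 1]

s(c)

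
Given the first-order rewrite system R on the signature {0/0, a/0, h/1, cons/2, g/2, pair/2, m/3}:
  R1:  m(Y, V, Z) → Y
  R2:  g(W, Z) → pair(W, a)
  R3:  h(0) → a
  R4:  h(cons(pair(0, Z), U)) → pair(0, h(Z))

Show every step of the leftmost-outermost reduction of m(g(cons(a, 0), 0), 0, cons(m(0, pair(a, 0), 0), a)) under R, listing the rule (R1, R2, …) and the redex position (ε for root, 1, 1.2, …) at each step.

1. m(g(cons(a, 0), 0), 0, cons(m(0, pair(a, 0), 0), a))  →  g(cons(a, 0), 0)   [R1 at ε]
2. g(cons(a, 0), 0)  →  pair(cons(a, 0), a)   [R2 at ε]

pair(cons(a, 0), a)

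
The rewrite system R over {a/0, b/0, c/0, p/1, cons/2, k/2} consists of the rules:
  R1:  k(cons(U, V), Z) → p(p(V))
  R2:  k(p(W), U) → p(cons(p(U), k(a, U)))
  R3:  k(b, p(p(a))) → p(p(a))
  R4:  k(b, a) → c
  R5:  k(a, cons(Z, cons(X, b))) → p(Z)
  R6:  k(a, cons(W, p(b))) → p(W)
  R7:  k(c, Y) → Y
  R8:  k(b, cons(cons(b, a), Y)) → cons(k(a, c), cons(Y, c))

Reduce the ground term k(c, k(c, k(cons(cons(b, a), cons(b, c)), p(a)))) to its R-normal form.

p(p(cons(b, c)))

1. k(c, k(c, k(cons(cons(b, a), cons(b, c)), p(a))))  →  k(c, k(cons(cons(b, a), cons(b, c)), p(a)))   [R7 at ε]
2. k(c, k(cons(cons(b, a), cons(b, c)), p(a)))  →  k(cons(cons(b, a), cons(b, c)), p(a))   [R7 at ε]
3. k(cons(cons(b, a), cons(b, c)), p(a))  →  p(p(cons(b, c)))   [R1 at ε]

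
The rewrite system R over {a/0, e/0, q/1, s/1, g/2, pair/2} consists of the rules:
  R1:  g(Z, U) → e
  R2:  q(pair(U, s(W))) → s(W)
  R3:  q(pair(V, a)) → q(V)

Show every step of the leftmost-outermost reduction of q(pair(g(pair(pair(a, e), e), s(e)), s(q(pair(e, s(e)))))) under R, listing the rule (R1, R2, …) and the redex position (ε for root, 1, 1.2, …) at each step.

1. q(pair(g(pair(pair(a, e), e), s(e)), s(q(pair(e, s(e))))))  →  s(q(pair(e, s(e))))   [R2 at ε]
2. s(q(pair(e, s(e))))  →  s(s(e))   [R2 at 1]

s(s(e))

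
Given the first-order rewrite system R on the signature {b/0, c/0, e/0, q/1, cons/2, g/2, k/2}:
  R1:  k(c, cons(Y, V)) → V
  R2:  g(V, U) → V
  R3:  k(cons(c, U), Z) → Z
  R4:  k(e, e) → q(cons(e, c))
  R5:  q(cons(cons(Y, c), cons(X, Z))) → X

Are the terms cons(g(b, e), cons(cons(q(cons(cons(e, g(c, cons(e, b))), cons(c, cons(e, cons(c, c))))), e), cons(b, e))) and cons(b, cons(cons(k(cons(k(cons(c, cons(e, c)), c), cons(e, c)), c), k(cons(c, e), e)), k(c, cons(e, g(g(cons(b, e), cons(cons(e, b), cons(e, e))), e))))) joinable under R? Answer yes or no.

yes — NF(t₁) = cons(b, cons(cons(c, e), cons(b, e))), NF(t₂) = cons(b, cons(cons(c, e), cons(b, e)))

Reduce t₁ = cons(g(b, e), cons(cons(q(cons(cons(e, g(c, cons(e, b))), cons(c, cons(e, cons(c, c))))), e), cons(b, e))):
1. cons(g(b, e), cons(cons(q(cons(cons(e, g(c, cons(e, b))), cons(c, cons(e, cons(c, c))))), e), cons(b, e)))  →  cons(b, cons(cons(q(cons(cons(e, g(c, cons(e, b))), cons(c, cons(e, cons(c, c))))), e), cons(b, e)))   [R2 at 1]
2. cons(b, cons(cons(q(cons(cons(e, g(c, cons(e, b))), cons(c, cons(e, cons(c, c))))), e), cons(b, e)))  →  cons(b, cons(cons(q(cons(cons(e, c), cons(c, cons(e, cons(c, c))))), e), cons(b, e)))   [R2 at 2.1.1.1.1.2]
3. cons(b, cons(cons(q(cons(cons(e, c), cons(c, cons(e, cons(c, c))))), e), cons(b, e)))  →  cons(b, cons(cons(c, e), cons(b, e)))   [R5 at 2.1.1]

Reduce t₂ = cons(b, cons(cons(k(cons(k(cons(c, cons(e, c)), c), cons(e, c)), c), k(cons(c, e), e)), k(c, cons(e, g(g(cons(b, e), cons(cons(e, b), cons(e, e))), e))))):
1. cons(b, cons(cons(k(cons(k(cons(c, cons(e, c)), c), cons(e, c)), c), k(cons(c, e), e)), k(c, cons(e, g(g(cons(b, e), cons(cons(e, b), cons(e, e))), e)))))  →  cons(b, cons(cons(k(cons(c, cons(e, c)), c), k(cons(c, e), e)), k(c, cons(e, g(g(cons(b, e), cons(cons(e, b), cons(e, e))), e)))))   [R3 at 2.1.1.1.1]
2. cons(b, cons(cons(k(cons(c, cons(e, c)), c), k(cons(c, e), e)), k(c, cons(e, g(g(cons(b, e), cons(cons(e, b), cons(e, e))), e)))))  →  cons(b, cons(cons(c, k(cons(c, e), e)), k(c, cons(e, g(g(cons(b, e), cons(cons(e, b), cons(e, e))), e)))))   [R3 at 2.1.1]
3. cons(b, cons(cons(c, k(cons(c, e), e)), k(c, cons(e, g(g(cons(b, e), cons(cons(e, b), cons(e, e))), e)))))  →  cons(b, cons(cons(c, e), k(c, cons(e, g(g(cons(b, e), cons(cons(e, b), cons(e, e))), e)))))   [R3 at 2.1.2]
4. cons(b, cons(cons(c, e), k(c, cons(e, g(g(cons(b, e), cons(cons(e, b), cons(e, e))), e)))))  →  cons(b, cons(cons(c, e), g(g(cons(b, e), cons(cons(e, b), cons(e, e))), e)))   [R1 at 2.2]
5. cons(b, cons(cons(c, e), g(g(cons(b, e), cons(cons(e, b), cons(e, e))), e)))  →  cons(b, cons(cons(c, e), g(cons(b, e), cons(cons(e, b), cons(e, e)))))   [R2 at 2.2]
6. cons(b, cons(cons(c, e), g(cons(b, e), cons(cons(e, b), cons(e, e)))))  →  cons(b, cons(cons(c, e), cons(b, e)))   [R2 at 2.2]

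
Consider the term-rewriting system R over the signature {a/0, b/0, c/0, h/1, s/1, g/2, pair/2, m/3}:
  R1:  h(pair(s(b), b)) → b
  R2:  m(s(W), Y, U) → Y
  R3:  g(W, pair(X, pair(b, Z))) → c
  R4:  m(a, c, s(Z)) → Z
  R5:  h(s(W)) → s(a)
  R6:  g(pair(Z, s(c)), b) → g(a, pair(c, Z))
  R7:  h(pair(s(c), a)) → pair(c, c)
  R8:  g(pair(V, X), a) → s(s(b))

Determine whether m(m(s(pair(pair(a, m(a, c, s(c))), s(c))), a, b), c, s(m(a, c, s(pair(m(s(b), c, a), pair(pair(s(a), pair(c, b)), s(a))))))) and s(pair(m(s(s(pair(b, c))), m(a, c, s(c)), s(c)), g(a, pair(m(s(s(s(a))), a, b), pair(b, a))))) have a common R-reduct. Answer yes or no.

no — NF(t₁) = pair(c, pair(pair(s(a), pair(c, b)), s(a))), NF(t₂) = s(pair(c, c))

Reduce t₁ = m(m(s(pair(pair(a, m(a, c, s(c))), s(c))), a, b), c, s(m(a, c, s(pair(m(s(b), c, a), pair(pair(s(a), pair(c, b)), s(a))))))):
1. m(m(s(pair(pair(a, m(a, c, s(c))), s(c))), a, b), c, s(m(a, c, s(pair(m(s(b), c, a), pair(pair(s(a), pair(c, b)), s(a)))))))  →  m(a, c, s(m(a, c, s(pair(m(s(b), c, a), pair(pair(s(a), pair(c, b)), s(a)))))))   [R2 at 1]
2. m(a, c, s(m(a, c, s(pair(m(s(b), c, a), pair(pair(s(a), pair(c, b)), s(a)))))))  →  m(a, c, s(pair(m(s(b), c, a), pair(pair(s(a), pair(c, b)), s(a)))))   [R4 at ε]
3. m(a, c, s(pair(m(s(b), c, a), pair(pair(s(a), pair(c, b)), s(a)))))  →  pair(m(s(b), c, a), pair(pair(s(a), pair(c, b)), s(a)))   [R4 at ε]
4. pair(m(s(b), c, a), pair(pair(s(a), pair(c, b)), s(a)))  →  pair(c, pair(pair(s(a), pair(c, b)), s(a)))   [R2 at 1]

Reduce t₂ = s(pair(m(s(s(pair(b, c))), m(a, c, s(c)), s(c)), g(a, pair(m(s(s(s(a))), a, b), pair(b, a))))):
1. s(pair(m(s(s(pair(b, c))), m(a, c, s(c)), s(c)), g(a, pair(m(s(s(s(a))), a, b), pair(b, a)))))  →  s(pair(m(a, c, s(c)), g(a, pair(m(s(s(s(a))), a, b), pair(b, a)))))   [R2 at 1.1]
2. s(pair(m(a, c, s(c)), g(a, pair(m(s(s(s(a))), a, b), pair(b, a)))))  →  s(pair(c, g(a, pair(m(s(s(s(a))), a, b), pair(b, a)))))   [R4 at 1.1]
3. s(pair(c, g(a, pair(m(s(s(s(a))), a, b), pair(b, a)))))  →  s(pair(c, c))   [R3 at 1.2]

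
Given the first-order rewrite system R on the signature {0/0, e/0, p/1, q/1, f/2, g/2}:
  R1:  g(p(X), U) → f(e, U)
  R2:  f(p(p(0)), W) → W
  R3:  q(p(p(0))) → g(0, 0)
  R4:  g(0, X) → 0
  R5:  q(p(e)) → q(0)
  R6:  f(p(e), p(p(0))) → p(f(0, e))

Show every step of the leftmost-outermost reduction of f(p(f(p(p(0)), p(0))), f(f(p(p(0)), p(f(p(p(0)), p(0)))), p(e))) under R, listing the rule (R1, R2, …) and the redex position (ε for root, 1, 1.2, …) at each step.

1. f(p(f(p(p(0)), p(0))), f(f(p(p(0)), p(f(p(p(0)), p(0)))), p(e)))  →  f(p(p(0)), f(f(p(p(0)), p(f(p(p(0)), p(0)))), p(e)))   [R2 at 1.1]
2. f(p(p(0)), f(f(p(p(0)), p(f(p(p(0)), p(0)))), p(e)))  →  f(f(p(p(0)), p(f(p(p(0)), p(0)))), p(e))   [R2 at ε]
3. f(f(p(p(0)), p(f(p(p(0)), p(0)))), p(e))  →  f(p(f(p(p(0)), p(0))), p(e))   [R2 at 1]
4. f(p(f(p(p(0)), p(0))), p(e))  →  f(p(p(0)), p(e))   [R2 at 1.1]
5. f(p(p(0)), p(e))  →  p(e)   [R2 at ε]

p(e)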